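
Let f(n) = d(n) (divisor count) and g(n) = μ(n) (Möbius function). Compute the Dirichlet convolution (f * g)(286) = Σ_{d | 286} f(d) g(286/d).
(d * μ)(286) = 1

Divisors of 286: [1, 2, 11, 13, 22, 26, 143, 286]. For each d | 286:
  d = 1: d(1) · μ(286/1) = 1 · -1 = -1
  d = 2: d(2) · μ(286/2) = 2 · 1 = 2
  d = 11: d(11) · μ(286/11) = 2 · 1 = 2
  d = 13: d(13) · μ(286/13) = 2 · 1 = 2
  d = 22: d(22) · μ(286/22) = 4 · -1 = -4
  d = 26: d(26) · μ(286/26) = 4 · -1 = -4
  d = 143: d(143) · μ(286/143) = 4 · -1 = -4
  d = 286: d(286) · μ(286/286) = 8 · 1 = 8
Summing: (d * μ)(286) = -1 + 2 + 2 + 2 + -4 + -4 + -4 + 8 = 1.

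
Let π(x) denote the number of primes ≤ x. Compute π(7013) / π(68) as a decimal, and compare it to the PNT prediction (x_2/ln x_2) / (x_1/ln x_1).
π(7013)/π(68) = 902/19 ≈ 47.4737;  PNT prediction ≈ 49.1408.

π(68) = 19 and π(7013) = 902, so π(7013)/π(68) ≈ 47.4737. The PNT-predicted ratio is (7013/ln(7013)) / (68/ln(68)) ≈ 49.1408. The two agree to within a few percent, as expected.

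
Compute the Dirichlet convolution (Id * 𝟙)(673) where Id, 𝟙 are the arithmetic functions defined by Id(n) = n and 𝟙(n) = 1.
(Id * 𝟙)(673) = 674

Divisors of 673: [1, 673]. For each d | 673:
  d = 1: Id(1) · 𝟙(673/1) = 1 · 1 = 1
  d = 673: Id(673) · 𝟙(673/673) = 673 · 1 = 673
Summing: (Id * 𝟙)(673) = 1 + 673 = 674.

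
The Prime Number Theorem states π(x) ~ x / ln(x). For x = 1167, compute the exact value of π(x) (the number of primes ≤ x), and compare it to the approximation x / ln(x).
π(1167) = 192;  x/ln(x) ≈ 165.25;  relative error ≈ 13.93%.

Directly count primes up to 1167: π(1167) = 192. The PNT approximation gives 1167/ln(1167) ≈ 1167/7.06219 ≈ 165.25. Relative error (π(x) − x/ln(x)) / π(x) ≈ 13.93%; the approximation is known to undercount slightly (Li(x) is a better estimate).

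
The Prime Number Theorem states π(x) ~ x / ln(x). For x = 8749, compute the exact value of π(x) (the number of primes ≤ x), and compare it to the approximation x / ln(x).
π(8749) = 1091;  x/ln(x) ≈ 963.90;  relative error ≈ 11.65%.

Directly count primes up to 8749: π(8749) = 1091. The PNT approximation gives 8749/ln(8749) ≈ 8749/9.07669 ≈ 963.90. Relative error (π(x) − x/ln(x)) / π(x) ≈ 11.65%; the approximation is known to undercount slightly (Li(x) is a better estimate).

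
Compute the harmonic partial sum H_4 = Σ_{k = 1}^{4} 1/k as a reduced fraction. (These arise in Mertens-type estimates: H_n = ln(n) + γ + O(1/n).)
H_4 = 25/12

Direct summation: H_4 = 1 + 1/2 + ... + 1/4. The least common denominator is lcm(1, ..., 4) = 12; over this denominator the numerator is 12 + 6 + 4 + 3 = 25, so H_4 = 25/12 (already in lowest terms) ≈ 2.08333. (The PNT-adjacent estimate ln(4) + γ ≈ 1.96351 matches within O(1/n).)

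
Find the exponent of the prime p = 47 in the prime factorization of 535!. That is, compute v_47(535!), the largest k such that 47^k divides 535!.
v_47(535!) = 11

Legendre's formula: v_p(n!) = Σ_{k ≥ 1} ⌊n / p^k⌋. For p = 47, n = 535, the terms are:
  ⌊535/47^1⌋ = ⌊535/47⌋ = 11
(the next term ⌊535/47^2⌋ = 0, terminating the sum). Summing: v_47(535!) = 11 = 11.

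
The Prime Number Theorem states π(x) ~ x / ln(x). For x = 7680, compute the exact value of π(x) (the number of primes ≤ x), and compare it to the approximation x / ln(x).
π(7680) = 973;  x/ln(x) ≈ 858.45;  relative error ≈ 11.77%.

Directly count primes up to 7680: π(7680) = 973. The PNT approximation gives 7680/ln(7680) ≈ 7680/8.94637 ≈ 858.45. Relative error (π(x) − x/ln(x)) / π(x) ≈ 11.77%; the approximation is known to undercount slightly (Li(x) is a better estimate).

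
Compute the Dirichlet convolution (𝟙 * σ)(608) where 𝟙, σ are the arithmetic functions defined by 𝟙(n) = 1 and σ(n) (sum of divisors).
(𝟙 * σ)(608) = 2520

Divisors of 608: [1, 2, 4, 8, 16, 19, 32, 38, 76, 152, 304, 608]. For each d | 608:
  d = 1: 𝟙(1) · σ(608/1) = 1 · 1260 = 1260
  d = 2: 𝟙(2) · σ(608/2) = 1 · 620 = 620
  d = 4: 𝟙(4) · σ(608/4) = 1 · 300 = 300
  d = 8: 𝟙(8) · σ(608/8) = 1 · 140 = 140
  d = 16: 𝟙(16) · σ(608/16) = 1 · 60 = 60
  d = 19: 𝟙(19) · σ(608/19) = 1 · 63 = 63
  d = 32: 𝟙(32) · σ(608/32) = 1 · 20 = 20
  d = 38: 𝟙(38) · σ(608/38) = 1 · 31 = 31
  d = 76: 𝟙(76) · σ(608/76) = 1 · 15 = 15
  d = 152: 𝟙(152) · σ(608/152) = 1 · 7 = 7
  d = 304: 𝟙(304) · σ(608/304) = 1 · 3 = 3
  d = 608: 𝟙(608) · σ(608/608) = 1 · 1 = 1
Summing: (𝟙 * σ)(608) = 1260 + 620 + 300 + 140 + 60 + 63 + 20 + 31 + 15 + 7 + 3 + 1 = 2520.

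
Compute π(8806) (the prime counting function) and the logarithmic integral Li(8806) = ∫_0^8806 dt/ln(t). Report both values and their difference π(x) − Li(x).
π(8806) = 1096;  Li(8806) ≈ 1115.62;  π(x) − Li(x) ≈ -19.62.

Direct count of primes ≤ 8806 gives π(8806) = 1096. Numerical evaluation of the logarithmic integral gives Li(8806) ≈ 1115.62. The difference π(x) − Li(x) ≈ -19.62 is typically negative for small/moderate x (Li(x) overestimates), though Littlewood's theorem shows this sign changes infinitely often.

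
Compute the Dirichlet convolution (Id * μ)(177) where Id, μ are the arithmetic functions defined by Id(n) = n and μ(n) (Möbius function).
(Id * μ)(177) = 116

Divisors of 177: [1, 3, 59, 177]. For each d | 177:
  d = 1: Id(1) · μ(177/1) = 1 · 1 = 1
  d = 3: Id(3) · μ(177/3) = 3 · -1 = -3
  d = 59: Id(59) · μ(177/59) = 59 · -1 = -59
  d = 177: Id(177) · μ(177/177) = 177 · 1 = 177
Summing: (Id * μ)(177) = 1 + -3 + -59 + 177 = 116.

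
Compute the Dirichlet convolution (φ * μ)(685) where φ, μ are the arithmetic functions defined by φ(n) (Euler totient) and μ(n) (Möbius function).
(φ * μ)(685) = 405

Divisors of 685: [1, 5, 137, 685]. For each d | 685:
  d = 1: φ(1) · μ(685/1) = 1 · 1 = 1
  d = 5: φ(5) · μ(685/5) = 4 · -1 = -4
  d = 137: φ(137) · μ(685/137) = 136 · -1 = -136
  d = 685: φ(685) · μ(685/685) = 544 · 1 = 544
Summing: (φ * μ)(685) = 1 + -4 + -136 + 544 = 405.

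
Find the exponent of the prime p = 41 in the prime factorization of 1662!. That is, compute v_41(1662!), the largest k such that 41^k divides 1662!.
v_41(1662!) = 40

Legendre's formula: v_p(n!) = Σ_{k ≥ 1} ⌊n / p^k⌋. For p = 41, n = 1662, the terms are:
  ⌊1662/41^1⌋ = ⌊1662/41⌋ = 40
(the next term ⌊1662/41^2⌋ = 0, terminating the sum). Summing: v_41(1662!) = 40 = 40.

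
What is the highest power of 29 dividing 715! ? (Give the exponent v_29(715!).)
v_29(715!) = 24

Legendre's formula: v_p(n!) = Σ_{k ≥ 1} ⌊n / p^k⌋. For p = 29, n = 715, the terms are:
  ⌊715/29^1⌋ = ⌊715/29⌋ = 24
(the next term ⌊715/29^2⌋ = 0, terminating the sum). Summing: v_29(715!) = 24 = 24.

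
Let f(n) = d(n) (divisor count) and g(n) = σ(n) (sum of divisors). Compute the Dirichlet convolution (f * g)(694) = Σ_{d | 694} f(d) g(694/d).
(d * σ)(694) = 1750

Divisors of 694: [1, 2, 347, 694]. For each d | 694:
  d = 1: d(1) · σ(694/1) = 1 · 1044 = 1044
  d = 2: d(2) · σ(694/2) = 2 · 348 = 696
  d = 347: d(347) · σ(694/347) = 2 · 3 = 6
  d = 694: d(694) · σ(694/694) = 4 · 1 = 4
Summing: (d * σ)(694) = 1044 + 696 + 6 + 4 = 1750.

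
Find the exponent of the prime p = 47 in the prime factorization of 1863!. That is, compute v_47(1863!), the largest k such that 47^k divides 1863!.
v_47(1863!) = 39

Legendre's formula: v_p(n!) = Σ_{k ≥ 1} ⌊n / p^k⌋. For p = 47, n = 1863, the terms are:
  ⌊1863/47^1⌋ = ⌊1863/47⌋ = 39
(the next term ⌊1863/47^2⌋ = 0, terminating the sum). Summing: v_47(1863!) = 39 = 39.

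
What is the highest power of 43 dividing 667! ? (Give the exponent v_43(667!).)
v_43(667!) = 15

Legendre's formula: v_p(n!) = Σ_{k ≥ 1} ⌊n / p^k⌋. For p = 43, n = 667, the terms are:
  ⌊667/43^1⌋ = ⌊667/43⌋ = 15
(the next term ⌊667/43^2⌋ = 0, terminating the sum). Summing: v_43(667!) = 15 = 15.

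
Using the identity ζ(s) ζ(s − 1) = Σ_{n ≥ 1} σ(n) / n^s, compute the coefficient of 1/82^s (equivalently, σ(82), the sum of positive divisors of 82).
σ(82) = 126

In the product (Σ m^0/m^s)(Σ k / k^s) = Σ (Σ_{d | n} d) / n^s, the coefficient of 1/n^s is σ(n) = Σ_{d | n} d. For n = 82, divisors are [1, 2, 41, 82]; summing: σ(82) = 126.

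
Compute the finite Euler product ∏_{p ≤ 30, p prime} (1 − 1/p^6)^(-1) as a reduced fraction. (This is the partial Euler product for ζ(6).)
∏ = 72490271559216474168912845656112612875/71254500493223560043941297249880899584

The primes p ≤ 30 are [2, 3, 5, 7, 11, 13, 17, 19, 23, 29]. For each prime, (1 − 1/p^6)^(-1) = p^6 / (p^6 − 1). The product is (1 − 1/2^6)^(-1), (1 − 1/3^6)^(-1), (1 − 1/5^6)^(-1), (1 − 1/7^6)^(-1), (1 − 1/11^6)^(-1), (1 − 1/13^6)^(-1), (1 − 1/17^6)^(-1), (1 − 1/19^6)^(-1), (1 − 1/23^6)^(-1), (1 − 1/29^6)^(-1) = ∏ p^6 / (p^6 − 1) = 72490271559216474168912845656112612875/71254500493223560043941297249880899584.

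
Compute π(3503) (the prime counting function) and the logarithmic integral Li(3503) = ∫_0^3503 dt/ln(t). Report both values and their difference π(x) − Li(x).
π(3503) = 489;  Li(3503) ≈ 504.97;  π(x) − Li(x) ≈ -15.97.

Direct count of primes ≤ 3503 gives π(3503) = 489. Numerical evaluation of the logarithmic integral gives Li(3503) ≈ 504.97. The difference π(x) − Li(x) ≈ -15.97 is typically negative for small/moderate x (Li(x) overestimates), though Littlewood's theorem shows this sign changes infinitely often.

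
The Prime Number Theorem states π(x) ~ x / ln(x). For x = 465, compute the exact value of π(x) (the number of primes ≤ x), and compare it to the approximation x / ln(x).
π(465) = 90;  x/ln(x) ≈ 75.71;  relative error ≈ 15.88%.

Directly count primes up to 465: π(465) = 90. The PNT approximation gives 465/ln(465) ≈ 465/6.14204 ≈ 75.71. Relative error (π(x) − x/ln(x)) / π(x) ≈ 15.88%; the approximation is known to undercount slightly (Li(x) is a better estimate).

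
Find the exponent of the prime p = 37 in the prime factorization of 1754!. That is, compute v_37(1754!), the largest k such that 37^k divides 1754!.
v_37(1754!) = 48

Legendre's formula: v_p(n!) = Σ_{k ≥ 1} ⌊n / p^k⌋. For p = 37, n = 1754, the terms are:
  ⌊1754/37^1⌋ = ⌊1754/37⌋ = 47
  ⌊1754/37^2⌋ = ⌊1754/1369⌋ = 1
(the next term ⌊1754/37^3⌋ = 0, terminating the sum). Summing: v_37(1754!) = 47 + 1 = 48.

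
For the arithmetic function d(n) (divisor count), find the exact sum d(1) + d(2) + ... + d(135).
Σ_{n ≤ 135} d(n) = 687

Compute d(n) for each 1 ≤ n ≤ 135: d(1) = 1, d(2) = 2, d(3) = 2, d(4) = 3, d(5) = 2, d(6) = 4, d(7) = 2, d(8) = 4, d(9) = 3, d(10) = 4, d(11) = 2, d(12) = 6, d(13) = 2, d(14) = 4, d(15) = 4, d(16) = 5, d(17) = 2, d(18) = 6, d(19) = 2, d(20) = 6, d(21) = 4, d(22) = 4, d(23) = 2, d(24) = 8, d(25) = 3, d(26) = 4, d(27) = 4, d(28) = 6, d(29) = 2, d(30) = 8, d(31) = 2, d(32) = 6, d(33) = 4, d(34) = 4, d(35) = 4, d(36) = 9, d(37) = 2, d(38) = 4, d(39) = 4, d(40) = 8, d(41) = 2, d(42) = 8, d(43) = 2, d(44) = 6, d(45) = 6, d(46) = 4, d(47) = 2, d(48) = 10, d(49) = 3, d(50) = 6, d(51) = 4, d(52) = 6, d(53) = 2, d(54) = 8, d(55) = 4, d(56) = 8, d(57) = 4, d(58) = 4, d(59) = 2, d(60) = 12, d(61) = 2, d(62) = 4, d(63) = 6, d(64) = 7, d(65) = 4, d(66) = 8, d(67) = 2, d(68) = 6, d(69) = 4, d(70) = 8, d(71) = 2, d(72) = 12, d(73) = 2, d(74) = 4, d(75) = 6, d(76) = 6, d(77) = 4, d(78) = 8, d(79) = 2, d(80) = 10, d(81) = 5, d(82) = 4, d(83) = 2, d(84) = 12, d(85) = 4, d(86) = 4, d(87) = 4, d(88) = 8, d(89) = 2, d(90) = 12, d(91) = 4, d(92) = 6, d(93) = 4, d(94) = 4, d(95) = 4, d(96) = 12, d(97) = 2, d(98) = 6, d(99) = 6, d(100) = 9, d(101) = 2, d(102) = 8, d(103) = 2, d(104) = 8, d(105) = 8, d(106) = 4, d(107) = 2, d(108) = 12, d(109) = 2, d(110) = 8, d(111) = 4, d(112) = 10, d(113) = 2, d(114) = 8, d(115) = 4, d(116) = 6, d(117) = 6, d(118) = 4, d(119) = 4, d(120) = 16, d(121) = 3, d(122) = 4, d(123) = 4, d(124) = 6, d(125) = 4, d(126) = 12, d(127) = 2, d(128) = 8, d(129) = 4, d(130) = 8, d(131) = 2, d(132) = 12, d(133) = 4, d(134) = 4, d(135) = 8. Summing all 135 values: 687. (Dirichlet's divisor formula: Σ_{n ≤ x} d(n) = x ln(x) + (2γ − 1) x + O(√x). For x = 135, the asymptotic estimate is ≈ 683.06.)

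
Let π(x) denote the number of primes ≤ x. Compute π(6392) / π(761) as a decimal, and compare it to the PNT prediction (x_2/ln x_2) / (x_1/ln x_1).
π(6392)/π(761) = 833/135 ≈ 6.1704;  PNT prediction ≈ 6.3595.

π(761) = 135 and π(6392) = 833, so π(6392)/π(761) ≈ 6.1704. The PNT-predicted ratio is (6392/ln(6392)) / (761/ln(761)) ≈ 6.3595. The two agree to within a few percent, as expected.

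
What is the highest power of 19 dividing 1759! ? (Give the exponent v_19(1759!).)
v_19(1759!) = 96

Legendre's formula: v_p(n!) = Σ_{k ≥ 1} ⌊n / p^k⌋. For p = 19, n = 1759, the terms are:
  ⌊1759/19^1⌋ = ⌊1759/19⌋ = 92
  ⌊1759/19^2⌋ = ⌊1759/361⌋ = 4
(the next term ⌊1759/19^3⌋ = 0, terminating the sum). Summing: v_19(1759!) = 92 + 4 = 96.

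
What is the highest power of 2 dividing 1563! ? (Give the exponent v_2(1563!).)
v_2(1563!) = 1557

Legendre's formula: v_p(n!) = Σ_{k ≥ 1} ⌊n / p^k⌋. For p = 2, n = 1563, the terms are:
  ⌊1563/2^1⌋ = ⌊1563/2⌋ = 781
  ⌊1563/2^2⌋ = ⌊1563/4⌋ = 390
  ⌊1563/2^3⌋ = ⌊1563/8⌋ = 195
  ⌊1563/2^4⌋ = ⌊1563/16⌋ = 97
  ⌊1563/2^5⌋ = ⌊1563/32⌋ = 48
  ⌊1563/2^6⌋ = ⌊1563/64⌋ = 24
  ⌊1563/2^7⌋ = ⌊1563/128⌋ = 12
  ⌊1563/2^8⌋ = ⌊1563/256⌋ = 6
  ⌊1563/2^9⌋ = ⌊1563/512⌋ = 3
  ⌊1563/2^10⌋ = ⌊1563/1024⌋ = 1
(the next term ⌊1563/2^11⌋ = 0, terminating the sum). Summing: v_2(1563!) = 781 + 390 + 195 + 97 + 48 + 24 + 12 + 6 + 3 + 1 = 1557.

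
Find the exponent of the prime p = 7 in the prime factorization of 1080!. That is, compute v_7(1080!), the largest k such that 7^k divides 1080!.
v_7(1080!) = 179

Legendre's formula: v_p(n!) = Σ_{k ≥ 1} ⌊n / p^k⌋. For p = 7, n = 1080, the terms are:
  ⌊1080/7^1⌋ = ⌊1080/7⌋ = 154
  ⌊1080/7^2⌋ = ⌊1080/49⌋ = 22
  ⌊1080/7^3⌋ = ⌊1080/343⌋ = 3
(the next term ⌊1080/7^4⌋ = 0, terminating the sum). Summing: v_7(1080!) = 154 + 22 + 3 = 179.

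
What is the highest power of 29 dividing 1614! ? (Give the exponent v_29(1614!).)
v_29(1614!) = 56

Legendre's formula: v_p(n!) = Σ_{k ≥ 1} ⌊n / p^k⌋. For p = 29, n = 1614, the terms are:
  ⌊1614/29^1⌋ = ⌊1614/29⌋ = 55
  ⌊1614/29^2⌋ = ⌊1614/841⌋ = 1
(the next term ⌊1614/29^3⌋ = 0, terminating the sum). Summing: v_29(1614!) = 55 + 1 = 56.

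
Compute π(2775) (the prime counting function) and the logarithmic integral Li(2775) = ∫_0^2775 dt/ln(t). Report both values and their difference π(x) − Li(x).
π(2775) = 403;  Li(2775) ≈ 414.52;  π(x) − Li(x) ≈ -11.52.

Direct count of primes ≤ 2775 gives π(2775) = 403. Numerical evaluation of the logarithmic integral gives Li(2775) ≈ 414.52. The difference π(x) − Li(x) ≈ -11.52 is typically negative for small/moderate x (Li(x) overestimates), though Littlewood's theorem shows this sign changes infinitely often.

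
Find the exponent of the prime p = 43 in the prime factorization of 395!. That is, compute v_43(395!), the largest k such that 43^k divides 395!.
v_43(395!) = 9

Legendre's formula: v_p(n!) = Σ_{k ≥ 1} ⌊n / p^k⌋. For p = 43, n = 395, the terms are:
  ⌊395/43^1⌋ = ⌊395/43⌋ = 9
(the next term ⌊395/43^2⌋ = 0, terminating the sum). Summing: v_43(395!) = 9 = 9.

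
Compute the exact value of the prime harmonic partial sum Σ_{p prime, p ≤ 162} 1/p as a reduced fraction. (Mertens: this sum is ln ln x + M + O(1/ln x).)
Σ 1/p = 67195167335560670940823020383181530154843058347995389615845419/35375166993717494840635767087951744212057570647889977422429870

π(162) = 37, so the primes ≤ 162 are [2, 3, 5, 7, 11, 13, 17, 19, 23, 29, 31, 37, 41, 43, 47, 53, 59, 61, 67, 71, 73, 79, 83, 89, 97, 101, 103, 107, 109, 113, 127, 131, 137, 139, 149, 151, 157]. Summing 1/p over these primes: 67195167335560670940823020383181530154843058347995389615845419/35375166993717494840635767087951744212057570647889977422429870 ≈ 1.8995. Mertens estimate ln ln(162) + 0.2615 ≈ 1.8883.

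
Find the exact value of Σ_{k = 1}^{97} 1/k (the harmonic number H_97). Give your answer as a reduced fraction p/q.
H_97 = 359553024620966925518018240656745677092407/69720375229712477164533808935312303556800

Direct summation: H_97 = 1 + 1/2 + ... + 1/97. The least common denominator is lcm(1, ..., 97) = 69720375229712477164533808935312303556800; over this denominator the numerator is 69720375229712477164533808935312303556800 + 34860187614856238582266904467656151778400 + 23240125076570825721511269645104101185600 + 17430093807428119291133452233828075889200 + 13944075045942495432906761787062460711360 + 11620062538285412860755634822552050592800 + 9960053604244639594933401276473186222400 + 8715046903714059645566726116914037944600 + 7746708358856941907170423215034700395200 + 6972037522971247716453380893531230355680 + 6338215929973861560412164448664754868800 + 5810031269142706430377817411276025296400 + 5363105786900959781887216071947100273600 + 4980026802122319797466700638236593111200 + 4648025015314165144302253929020820237120 + 4357523451857029822783363058457018972300 + 4101198542924263362619635819724253150400 + 3873354179428470953585211607517350197600 + 3669493433142761956028095207121700187200 + 3486018761485623858226690446765615177840 + 3320017868081546531644467092157728740800 + 3169107964986930780206082224332377434400 + 3031320662161412050631904736317926241600 + 2905015634571353215188908705638012648200 + 2788815009188499086581352357412492142272 + 2681552893450479890943608035973550136800 + 2582236119618980635723474405011566798400 + 2490013401061159898733350319118296555600 + 2404150869990085419466683066734907019200 + 2324012507657082572151126964510410118560 + 2249044362248789585952703514042332372800 + 2178761725928514911391681529228509486150 + 2112738643324620520137388149554918289600 + 2050599271462131681309817909862126575200 + 1992010720848927918986680255294637244480 + 1936677089714235476792605803758675098800 + 1884334465667904788230643484738170366400 + 1834746716571380978014047603560850093600 + 1787701928966986593962405357315700091200 + 1743009380742811929113345223382807588920 + 1700496956822255540598385583788104964800 + 1660008934040773265822233546078864370400 + 1621404075109592492198460672914239617600 + 1584553982493465390103041112166188717200 + 1549341671771388381434084643006940079040 + 1515660331080706025315952368158963120800 + 1483412238930052705628378913517283054400 + 1452507817285676607594454352819006324100 + 1422864800606377084990485896639026603200 + 1394407504594249543290676178706246071136 + 1367066180974754454206545273241417716800 + 1340776446725239945471804017986775068400 + 1315478777919103342727052998779477425600 + 1291118059809490317861737202505783399200 + 1267643185994772312082432889732950973760 + 1245006700530579949366675159559148277800 + 1223164477714253985342698402373900062400 + 1202075434995042709733341533367453509600 + 1181701275079872494314132354835801755200 + 1162006253828541286075563482255205059280 + 1142956970978893068271046048119873828800 + 1124522181124394792976351757021166186400 + 1106672622693848843881489030719242913600 + 1089380862964257455695840764614254743075 + 1072621157380191956377443214389420054720 + 1056369321662310260068694074777459144800 + 1040602615368842942754235954258392590400 + 1025299635731065840654908954931063287600 + 1010440220720470683543968245439308747200 + 996005360424463959493340127647318622240 + 981977115911443340345546604722708500800 + 968338544857117738396302901879337549400 + 955073633283732563897723410072771281600 + 942167232833952394115321742369085183200 + 929605003062833028860450785804164047424 + 917373358285690489007023801780425046800 + 905459418567694508630309206952107838400 + 893850964483493296981202678657850045600 + 882536395312816166639668467535598779200 + 871504690371405964556672611691403794460 + 860745373206326878574491468337188932800 + 850248478411127770299192791894052482400 + 840004520839909363428118179943521729600 + 830004467020386632911116773039432185200 + 820239708584852672523927163944850630080 + 810702037554796246099230336457119808800 + 801383623330028473155561022244969006400 + 792276991246732695051520556083094358600 + 783375002581039069264424819497891051200 + 774670835885694190717042321503470039520 + 766157969557279968841030867421014324800 + 757830165540353012657976184079481560400 + 749681454082929861984234504680777457600 + 741706119465026352814189456758641527200 + 733898686628552391205619041424340037440 + 726253908642838303797227176409503162050 + 718766754945489455304472257065075294400 = 359553024620966925518018240656745677092407, so H_97 = 359553024620966925518018240656745677092407/69720375229712477164533808935312303556800 (already in lowest terms) ≈ 5.15707. (The PNT-adjacent estimate ln(97) + γ ≈ 5.15193 matches within O(1/n).)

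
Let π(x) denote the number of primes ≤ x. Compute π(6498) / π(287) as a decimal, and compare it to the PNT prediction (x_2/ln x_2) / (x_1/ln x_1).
π(6498)/π(287) = 842/61 ≈ 13.8033;  PNT prediction ≈ 14.5954.

π(287) = 61 and π(6498) = 842, so π(6498)/π(287) ≈ 13.8033. The PNT-predicted ratio is (6498/ln(6498)) / (287/ln(287)) ≈ 14.5954. The two agree to within a few percent, as expected.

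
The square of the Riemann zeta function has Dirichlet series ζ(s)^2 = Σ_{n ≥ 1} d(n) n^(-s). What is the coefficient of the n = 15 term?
d(15) = 4

ζ(s)^2 = (Σ 1/m^s)(Σ 1/k^s). The coefficient of 1/n^s in the product is the number of ordered pairs (m, k) with mk = n, which equals d(n). For n = 15, divisors are [1, 3, 5, 15], so d(15) = 4.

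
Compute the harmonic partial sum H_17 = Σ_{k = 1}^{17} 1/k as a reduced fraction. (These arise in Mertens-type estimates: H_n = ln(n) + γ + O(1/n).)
H_17 = 42142223/12252240

Direct summation: H_17 = 1 + 1/2 + ... + 1/17. The least common denominator is lcm(1, ..., 17) = 12252240; over this denominator the numerator is 12252240 + 6126120 + 4084080 + 3063060 + 2450448 + 2042040 + 1750320 + 1531530 + 1361360 + 1225224 + 1113840 + 1021020 + 942480 + 875160 + 816816 + 765765 + 720720 = 42142223, so H_17 = 42142223/12252240 (already in lowest terms) ≈ 3.43955. (The PNT-adjacent estimate ln(17) + γ ≈ 3.41043 matches within O(1/n).)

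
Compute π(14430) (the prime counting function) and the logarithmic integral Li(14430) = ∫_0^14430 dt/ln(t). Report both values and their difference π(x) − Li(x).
π(14430) = 1691;  Li(14430) ≈ 1717.23;  π(x) − Li(x) ≈ -26.23.

Direct count of primes ≤ 14430 gives π(14430) = 1691. Numerical evaluation of the logarithmic integral gives Li(14430) ≈ 1717.23. The difference π(x) − Li(x) ≈ -26.23 is typically negative for small/moderate x (Li(x) overestimates), though Littlewood's theorem shows this sign changes infinitely often.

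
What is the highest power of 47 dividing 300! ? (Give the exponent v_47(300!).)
v_47(300!) = 6

Legendre's formula: v_p(n!) = Σ_{k ≥ 1} ⌊n / p^k⌋. For p = 47, n = 300, the terms are:
  ⌊300/47^1⌋ = ⌊300/47⌋ = 6
(the next term ⌊300/47^2⌋ = 0, terminating the sum). Summing: v_47(300!) = 6 = 6.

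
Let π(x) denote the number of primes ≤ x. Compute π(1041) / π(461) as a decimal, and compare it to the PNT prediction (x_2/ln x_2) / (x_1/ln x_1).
π(1041)/π(461) = 175/89 ≈ 1.9663;  PNT prediction ≈ 1.9934.

π(461) = 89 and π(1041) = 175, so π(1041)/π(461) ≈ 1.9663. The PNT-predicted ratio is (1041/ln(1041)) / (461/ln(461)) ≈ 1.9934. The two agree to within a few percent, as expected.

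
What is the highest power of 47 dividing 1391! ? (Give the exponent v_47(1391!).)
v_47(1391!) = 29

Legendre's formula: v_p(n!) = Σ_{k ≥ 1} ⌊n / p^k⌋. For p = 47, n = 1391, the terms are:
  ⌊1391/47^1⌋ = ⌊1391/47⌋ = 29
(the next term ⌊1391/47^2⌋ = 0, terminating the sum). Summing: v_47(1391!) = 29 = 29.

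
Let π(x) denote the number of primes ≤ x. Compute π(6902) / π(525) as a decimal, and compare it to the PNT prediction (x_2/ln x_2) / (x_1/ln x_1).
π(6902)/π(525) = 887/99 ≈ 8.9596;  PNT prediction ≈ 9.3153.

π(525) = 99 and π(6902) = 887, so π(6902)/π(525) ≈ 8.9596. The PNT-predicted ratio is (6902/ln(6902)) / (525/ln(525)) ≈ 9.3153. The two agree to within a few percent, as expected.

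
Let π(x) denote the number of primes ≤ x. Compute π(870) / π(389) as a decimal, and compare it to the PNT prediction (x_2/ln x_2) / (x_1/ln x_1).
π(870)/π(389) = 150/77 ≈ 1.9481;  PNT prediction ≈ 1.9705.

π(389) = 77 and π(870) = 150, so π(870)/π(389) ≈ 1.9481. The PNT-predicted ratio is (870/ln(870)) / (389/ln(389)) ≈ 1.9705. The two agree to within a few percent, as expected.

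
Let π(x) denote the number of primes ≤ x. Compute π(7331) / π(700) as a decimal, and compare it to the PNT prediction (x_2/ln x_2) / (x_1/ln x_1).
π(7331)/π(700) = 934/125 ≈ 7.4720;  PNT prediction ≈ 7.7089.

π(700) = 125 and π(7331) = 934, so π(7331)/π(700) ≈ 7.4720. The PNT-predicted ratio is (7331/ln(7331)) / (700/ln(700)) ≈ 7.7089. The two agree to within a few percent, as expected.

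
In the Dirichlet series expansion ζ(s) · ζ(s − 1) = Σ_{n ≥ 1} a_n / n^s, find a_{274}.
σ(274) = 414

In the product (Σ m^0/m^s)(Σ k / k^s) = Σ (Σ_{d | n} d) / n^s, the coefficient of 1/n^s is σ(n) = Σ_{d | n} d. For n = 274, divisors are [1, 2, 137, 274]; summing: σ(274) = 414.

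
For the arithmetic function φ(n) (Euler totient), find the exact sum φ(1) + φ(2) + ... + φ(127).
Σ_{n ≤ 127} φ(n) = 4958

Compute φ(n) for each 1 ≤ n ≤ 127: φ(1) = 1, φ(2) = 1, φ(3) = 2, φ(4) = 2, φ(5) = 4, φ(6) = 2, φ(7) = 6, φ(8) = 4, φ(9) = 6, φ(10) = 4, φ(11) = 10, φ(12) = 4, φ(13) = 12, φ(14) = 6, φ(15) = 8, φ(16) = 8, φ(17) = 16, φ(18) = 6, φ(19) = 18, φ(20) = 8, φ(21) = 12, φ(22) = 10, φ(23) = 22, φ(24) = 8, φ(25) = 20, φ(26) = 12, φ(27) = 18, φ(28) = 12, φ(29) = 28, φ(30) = 8, φ(31) = 30, φ(32) = 16, φ(33) = 20, φ(34) = 16, φ(35) = 24, φ(36) = 12, φ(37) = 36, φ(38) = 18, φ(39) = 24, φ(40) = 16, φ(41) = 40, φ(42) = 12, φ(43) = 42, φ(44) = 20, φ(45) = 24, φ(46) = 22, φ(47) = 46, φ(48) = 16, φ(49) = 42, φ(50) = 20, φ(51) = 32, φ(52) = 24, φ(53) = 52, φ(54) = 18, φ(55) = 40, φ(56) = 24, φ(57) = 36, φ(58) = 28, φ(59) = 58, φ(60) = 16, φ(61) = 60, φ(62) = 30, φ(63) = 36, φ(64) = 32, φ(65) = 48, φ(66) = 20, φ(67) = 66, φ(68) = 32, φ(69) = 44, φ(70) = 24, φ(71) = 70, φ(72) = 24, φ(73) = 72, φ(74) = 36, φ(75) = 40, φ(76) = 36, φ(77) = 60, φ(78) = 24, φ(79) = 78, φ(80) = 32, φ(81) = 54, φ(82) = 40, φ(83) = 82, φ(84) = 24, φ(85) = 64, φ(86) = 42, φ(87) = 56, φ(88) = 40, φ(89) = 88, φ(90) = 24, φ(91) = 72, φ(92) = 44, φ(93) = 60, φ(94) = 46, φ(95) = 72, φ(96) = 32, φ(97) = 96, φ(98) = 42, φ(99) = 60, φ(100) = 40, φ(101) = 100, φ(102) = 32, φ(103) = 102, φ(104) = 48, φ(105) = 48, φ(106) = 52, φ(107) = 106, φ(108) = 36, φ(109) = 108, φ(110) = 40, φ(111) = 72, φ(112) = 48, φ(113) = 112, φ(114) = 36, φ(115) = 88, φ(116) = 56, φ(117) = 72, φ(118) = 58, φ(119) = 96, φ(120) = 32, φ(121) = 110, φ(122) = 60, φ(123) = 80, φ(124) = 60, φ(125) = 100, φ(126) = 36, φ(127) = 126. Summing all 127 values: 4958. (Average order: Σ_{n ≤ x} φ(n) ~ (3/π²) x². For x = 127, (3/π²)·127² ≈ 4902.63.)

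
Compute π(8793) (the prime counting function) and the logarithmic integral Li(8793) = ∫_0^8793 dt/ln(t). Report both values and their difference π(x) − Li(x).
π(8793) = 1095;  Li(8793) ≈ 1114.19;  π(x) − Li(x) ≈ -19.19.

Direct count of primes ≤ 8793 gives π(8793) = 1095. Numerical evaluation of the logarithmic integral gives Li(8793) ≈ 1114.19. The difference π(x) − Li(x) ≈ -19.19 is typically negative for small/moderate x (Li(x) overestimates), though Littlewood's theorem shows this sign changes infinitely often.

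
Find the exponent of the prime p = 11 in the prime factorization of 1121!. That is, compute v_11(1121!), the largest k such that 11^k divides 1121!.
v_11(1121!) = 110

Legendre's formula: v_p(n!) = Σ_{k ≥ 1} ⌊n / p^k⌋. For p = 11, n = 1121, the terms are:
  ⌊1121/11^1⌋ = ⌊1121/11⌋ = 101
  ⌊1121/11^2⌋ = ⌊1121/121⌋ = 9
(the next term ⌊1121/11^3⌋ = 0, terminating the sum). Summing: v_11(1121!) = 101 + 9 = 110.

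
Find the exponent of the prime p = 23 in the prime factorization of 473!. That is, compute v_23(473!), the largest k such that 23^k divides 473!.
v_23(473!) = 20

Legendre's formula: v_p(n!) = Σ_{k ≥ 1} ⌊n / p^k⌋. For p = 23, n = 473, the terms are:
  ⌊473/23^1⌋ = ⌊473/23⌋ = 20
(the next term ⌊473/23^2⌋ = 0, terminating the sum). Summing: v_23(473!) = 20 = 20.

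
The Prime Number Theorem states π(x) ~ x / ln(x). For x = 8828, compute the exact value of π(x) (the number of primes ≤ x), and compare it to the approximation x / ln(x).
π(8828) = 1099;  x/ln(x) ≈ 971.64;  relative error ≈ 11.59%.

Directly count primes up to 8828: π(8828) = 1099. The PNT approximation gives 8828/ln(8828) ≈ 8828/9.08568 ≈ 971.64. Relative error (π(x) − x/ln(x)) / π(x) ≈ 11.59%; the approximation is known to undercount slightly (Li(x) is a better estimate).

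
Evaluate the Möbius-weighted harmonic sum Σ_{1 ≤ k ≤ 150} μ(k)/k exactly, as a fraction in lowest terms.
Σ μ(k)/k = 6595680120984975873251486071642506311068428581824310097/497394116979759773352958578871947022849194621108954843470

Values of μ(k) for 1 ≤ k ≤ 150: μ(1) = 1, μ(2) = -1, μ(3) = -1, μ(5) = -1, μ(6) = 1, μ(7) = -1, μ(10) = 1, μ(11) = -1, μ(13) = -1, μ(14) = 1, μ(15) = 1, μ(17) = -1, μ(19) = -1, μ(21) = 1, μ(22) = 1, μ(23) = -1, μ(26) = 1, μ(29) = -1, μ(30) = -1, μ(31) = -1, μ(33) = 1, μ(34) = 1, μ(35) = 1, μ(37) = -1, μ(38) = 1, μ(39) = 1, μ(41) = -1, μ(42) = -1, μ(43) = -1, μ(46) = 1, μ(47) = -1, μ(51) = 1, μ(53) = -1, μ(55) = 1, μ(57) = 1, μ(58) = 1, μ(59) = -1, μ(61) = -1, μ(62) = 1, μ(65) = 1, μ(66) = -1, μ(67) = -1, μ(69) = 1, μ(70) = -1, μ(71) = -1, μ(73) = -1, μ(74) = 1, μ(77) = 1, μ(78) = -1, μ(79) = -1, μ(82) = 1, μ(83) = -1, μ(85) = 1, μ(86) = 1, μ(87) = 1, μ(89) = -1, μ(91) = 1, μ(93) = 1, μ(94) = 1, μ(95) = 1, μ(97) = -1, μ(101) = -1, μ(102) = -1, μ(103) = -1, μ(105) = -1, μ(106) = 1, μ(107) = -1, μ(109) = -1, μ(110) = -1, μ(111) = 1, μ(113) = -1, μ(114) = -1, μ(115) = 1, μ(118) = 1, μ(119) = 1, μ(122) = 1, μ(123) = 1, μ(127) = -1, μ(129) = 1, μ(130) = -1, μ(131) = -1, μ(133) = 1, μ(134) = 1, μ(137) = -1, μ(138) = -1, μ(139) = -1, μ(141) = 1, μ(142) = 1, μ(143) = 1, μ(145) = 1, μ(146) = 1, μ(149) = -1, with μ = 0 on non-squarefree integers. Summing μ(k)/k for k where μ(k) ≠ 0 gives 6595680120984975873251486071642506311068428581824310097/497394116979759773352958578871947022849194621108954843470 ≈ 0.0133. (PNT ⟺ this sum → 0 as n → ∞.)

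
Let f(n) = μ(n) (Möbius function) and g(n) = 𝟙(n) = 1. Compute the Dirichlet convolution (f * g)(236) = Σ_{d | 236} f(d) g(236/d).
(μ * 𝟙)(236) = 0

Divisors of 236: [1, 2, 4, 59, 118, 236]. For each d | 236:
  d = 1: μ(1) · 𝟙(236/1) = 1 · 1 = 1
  d = 2: μ(2) · 𝟙(236/2) = -1 · 1 = -1
  d = 4: μ(4) · 𝟙(236/4) = 0 · 1 = 0
  d = 59: μ(59) · 𝟙(236/59) = -1 · 1 = -1
  d = 118: μ(118) · 𝟙(236/118) = 1 · 1 = 1
  d = 236: μ(236) · 𝟙(236/236) = 0 · 1 = 0
Summing: (μ * 𝟙)(236) = 1 + -1 + 0 + -1 + 1 + 0 = 0.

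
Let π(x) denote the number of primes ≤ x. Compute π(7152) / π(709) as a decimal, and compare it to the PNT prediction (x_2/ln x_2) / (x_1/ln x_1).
π(7152)/π(709) = 915/127 ≈ 7.2047;  PNT prediction ≈ 7.4604.

π(709) = 127 and π(7152) = 915, so π(7152)/π(709) ≈ 7.2047. The PNT-predicted ratio is (7152/ln(7152)) / (709/ln(709)) ≈ 7.4604. The two agree to within a few percent, as expected.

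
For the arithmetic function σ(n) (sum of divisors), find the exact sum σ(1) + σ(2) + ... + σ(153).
Σ_{n ≤ 153} σ(n) = 19290

Compute σ(n) for each 1 ≤ n ≤ 153: σ(1) = 1, σ(2) = 3, σ(3) = 4, σ(4) = 7, σ(5) = 6, σ(6) = 12, σ(7) = 8, σ(8) = 15, σ(9) = 13, σ(10) = 18, σ(11) = 12, σ(12) = 28, σ(13) = 14, σ(14) = 24, σ(15) = 24, σ(16) = 31, σ(17) = 18, σ(18) = 39, σ(19) = 20, σ(20) = 42, σ(21) = 32, σ(22) = 36, σ(23) = 24, σ(24) = 60, σ(25) = 31, σ(26) = 42, σ(27) = 40, σ(28) = 56, σ(29) = 30, σ(30) = 72, σ(31) = 32, σ(32) = 63, σ(33) = 48, σ(34) = 54, σ(35) = 48, σ(36) = 91, σ(37) = 38, σ(38) = 60, σ(39) = 56, σ(40) = 90, σ(41) = 42, σ(42) = 96, σ(43) = 44, σ(44) = 84, σ(45) = 78, σ(46) = 72, σ(47) = 48, σ(48) = 124, σ(49) = 57, σ(50) = 93, σ(51) = 72, σ(52) = 98, σ(53) = 54, σ(54) = 120, σ(55) = 72, σ(56) = 120, σ(57) = 80, σ(58) = 90, σ(59) = 60, σ(60) = 168, σ(61) = 62, σ(62) = 96, σ(63) = 104, σ(64) = 127, σ(65) = 84, σ(66) = 144, σ(67) = 68, σ(68) = 126, σ(69) = 96, σ(70) = 144, σ(71) = 72, σ(72) = 195, σ(73) = 74, σ(74) = 114, σ(75) = 124, σ(76) = 140, σ(77) = 96, σ(78) = 168, σ(79) = 80, σ(80) = 186, σ(81) = 121, σ(82) = 126, σ(83) = 84, σ(84) = 224, σ(85) = 108, σ(86) = 132, σ(87) = 120, σ(88) = 180, σ(89) = 90, σ(90) = 234, σ(91) = 112, σ(92) = 168, σ(93) = 128, σ(94) = 144, σ(95) = 120, σ(96) = 252, σ(97) = 98, σ(98) = 171, σ(99) = 156, σ(100) = 217, σ(101) = 102, σ(102) = 216, σ(103) = 104, σ(104) = 210, σ(105) = 192, σ(106) = 162, σ(107) = 108, σ(108) = 280, σ(109) = 110, σ(110) = 216, σ(111) = 152, σ(112) = 248, σ(113) = 114, σ(114) = 240, σ(115) = 144, σ(116) = 210, σ(117) = 182, σ(118) = 180, σ(119) = 144, σ(120) = 360, σ(121) = 133, σ(122) = 186, σ(123) = 168, σ(124) = 224, σ(125) = 156, σ(126) = 312, σ(127) = 128, σ(128) = 255, σ(129) = 176, σ(130) = 252, σ(131) = 132, σ(132) = 336, σ(133) = 160, σ(134) = 204, σ(135) = 240, σ(136) = 270, σ(137) = 138, σ(138) = 288, σ(139) = 140, σ(140) = 336, σ(141) = 192, σ(142) = 216, σ(143) = 168, σ(144) = 403, σ(145) = 180, σ(146) = 222, σ(147) = 228, σ(148) = 266, σ(149) = 150, σ(150) = 372, σ(151) = 152, σ(152) = 300, σ(153) = 234. Summing all 153 values: 19290. (Average order: Σ_{n ≤ x} σ(n) ~ (π²/12) x². For x = 153, (π²/12)·153² ≈ 19253.13.)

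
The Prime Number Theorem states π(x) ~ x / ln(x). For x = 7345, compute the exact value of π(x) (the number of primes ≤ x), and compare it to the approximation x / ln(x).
π(7345) = 935;  x/ln(x) ≈ 825.12;  relative error ≈ 11.75%.

Directly count primes up to 7345: π(7345) = 935. The PNT approximation gives 7345/ln(7345) ≈ 7345/8.90178 ≈ 825.12. Relative error (π(x) − x/ln(x)) / π(x) ≈ 11.75%; the approximation is known to undercount slightly (Li(x) is a better estimate).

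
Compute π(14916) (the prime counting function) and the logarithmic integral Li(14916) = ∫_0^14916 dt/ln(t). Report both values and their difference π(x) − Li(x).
π(14916) = 1746;  Li(14916) ≈ 1767.89;  π(x) − Li(x) ≈ -21.89.

Direct count of primes ≤ 14916 gives π(14916) = 1746. Numerical evaluation of the logarithmic integral gives Li(14916) ≈ 1767.89. The difference π(x) − Li(x) ≈ -21.89 is typically negative for small/moderate x (Li(x) overestimates), though Littlewood's theorem shows this sign changes infinitely often.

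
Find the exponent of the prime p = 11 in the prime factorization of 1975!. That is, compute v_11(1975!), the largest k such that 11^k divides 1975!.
v_11(1975!) = 196

Legendre's formula: v_p(n!) = Σ_{k ≥ 1} ⌊n / p^k⌋. For p = 11, n = 1975, the terms are:
  ⌊1975/11^1⌋ = ⌊1975/11⌋ = 179
  ⌊1975/11^2⌋ = ⌊1975/121⌋ = 16
  ⌊1975/11^3⌋ = ⌊1975/1331⌋ = 1
(the next term ⌊1975/11^4⌋ = 0, terminating the sum). Summing: v_11(1975!) = 179 + 16 + 1 = 196.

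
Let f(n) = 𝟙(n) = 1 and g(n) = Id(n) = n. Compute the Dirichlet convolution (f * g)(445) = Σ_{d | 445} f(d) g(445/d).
(𝟙 * Id)(445) = 540

Divisors of 445: [1, 5, 89, 445]. For each d | 445:
  d = 1: 𝟙(1) · Id(445/1) = 1 · 445 = 445
  d = 5: 𝟙(5) · Id(445/5) = 1 · 89 = 89
  d = 89: 𝟙(89) · Id(445/89) = 1 · 5 = 5
  d = 445: 𝟙(445) · Id(445/445) = 1 · 1 = 1
Summing: (𝟙 * Id)(445) = 445 + 89 + 5 + 1 = 540.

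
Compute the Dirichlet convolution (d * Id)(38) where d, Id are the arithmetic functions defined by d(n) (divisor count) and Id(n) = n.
(d * Id)(38) = 84

Divisors of 38: [1, 2, 19, 38]. For each d | 38:
  d = 1: d(1) · Id(38/1) = 1 · 38 = 38
  d = 2: d(2) · Id(38/2) = 2 · 19 = 38
  d = 19: d(19) · Id(38/19) = 2 · 2 = 4
  d = 38: d(38) · Id(38/38) = 4 · 1 = 4
Summing: (d * Id)(38) = 38 + 38 + 4 + 4 = 84.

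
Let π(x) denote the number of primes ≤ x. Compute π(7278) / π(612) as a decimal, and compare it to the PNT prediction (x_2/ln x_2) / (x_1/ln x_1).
π(7278)/π(612) = 928/111 ≈ 8.3604;  PNT prediction ≈ 8.5811.

π(612) = 111 and π(7278) = 928, so π(7278)/π(612) ≈ 8.3604. The PNT-predicted ratio is (7278/ln(7278)) / (612/ln(612)) ≈ 8.5811. The two agree to within a few percent, as expected.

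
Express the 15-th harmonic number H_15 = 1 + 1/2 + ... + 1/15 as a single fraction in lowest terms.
H_15 = 1195757/360360

Direct summation: H_15 = 1 + 1/2 + ... + 1/15. The least common denominator is lcm(1, ..., 15) = 360360; over this denominator the numerator is 360360 + 180180 + 120120 + 90090 + 72072 + 60060 + 51480 + 45045 + 40040 + 36036 + 32760 + 30030 + 27720 + 25740 + 24024 = 1195757, so H_15 = 1195757/360360 (already in lowest terms) ≈ 3.31823. (The PNT-adjacent estimate ln(15) + γ ≈ 3.28527 matches within O(1/n).)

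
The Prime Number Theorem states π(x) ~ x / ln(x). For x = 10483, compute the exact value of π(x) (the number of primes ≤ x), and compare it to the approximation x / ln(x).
π(10483) = 1282;  x/ln(x) ≈ 1132.38;  relative error ≈ 11.67%.

Directly count primes up to 10483: π(10483) = 1282. The PNT approximation gives 10483/ln(10483) ≈ 10483/9.25751 ≈ 1132.38. Relative error (π(x) − x/ln(x)) / π(x) ≈ 11.67%; the approximation is known to undercount slightly (Li(x) is a better estimate).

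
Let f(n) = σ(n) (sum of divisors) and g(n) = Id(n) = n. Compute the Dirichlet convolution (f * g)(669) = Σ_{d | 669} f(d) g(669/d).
(σ * Id)(669) = 3129

Divisors of 669: [1, 3, 223, 669]. For each d | 669:
  d = 1: σ(1) · Id(669/1) = 1 · 669 = 669
  d = 3: σ(3) · Id(669/3) = 4 · 223 = 892
  d = 223: σ(223) · Id(669/223) = 224 · 3 = 672
  d = 669: σ(669) · Id(669/669) = 896 · 1 = 896
Summing: (σ * Id)(669) = 669 + 892 + 672 + 896 = 3129.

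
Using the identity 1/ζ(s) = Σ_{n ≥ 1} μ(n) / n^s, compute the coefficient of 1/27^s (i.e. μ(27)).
μ(27) = 0

Factor n = 27 = 3^3. μ(n) = 0 if any exponent ≥ 2 (not squarefree); otherwise μ(n) = (−1)^{ω(n)} where ω(n) is the number of distinct prime factors. Applying: μ(27) = 0.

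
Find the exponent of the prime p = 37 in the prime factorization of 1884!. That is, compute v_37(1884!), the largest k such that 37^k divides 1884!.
v_37(1884!) = 51

Legendre's formula: v_p(n!) = Σ_{k ≥ 1} ⌊n / p^k⌋. For p = 37, n = 1884, the terms are:
  ⌊1884/37^1⌋ = ⌊1884/37⌋ = 50
  ⌊1884/37^2⌋ = ⌊1884/1369⌋ = 1
(the next term ⌊1884/37^3⌋ = 0, terminating the sum). Summing: v_37(1884!) = 50 + 1 = 51.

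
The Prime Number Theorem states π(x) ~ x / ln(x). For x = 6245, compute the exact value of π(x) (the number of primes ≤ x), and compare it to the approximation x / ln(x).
π(6245) = 811;  x/ln(x) ≈ 714.57;  relative error ≈ 11.89%.

Directly count primes up to 6245: π(6245) = 811. The PNT approximation gives 6245/ln(6245) ≈ 6245/8.73954 ≈ 714.57. Relative error (π(x) − x/ln(x)) / π(x) ≈ 11.89%; the approximation is known to undercount slightly (Li(x) is a better estimate).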